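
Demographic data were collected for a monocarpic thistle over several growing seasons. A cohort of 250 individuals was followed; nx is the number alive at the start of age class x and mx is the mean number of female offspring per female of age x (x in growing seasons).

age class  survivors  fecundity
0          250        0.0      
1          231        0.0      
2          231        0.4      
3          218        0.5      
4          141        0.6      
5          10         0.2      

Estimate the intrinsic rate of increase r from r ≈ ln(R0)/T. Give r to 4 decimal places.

lx = nx/n0 = nx/250: 1, 0.924, 0.924, 0.872, 0.564, 0.04
R0 = Σ lx·mx = 0 + 0 + 0.3696 + 0.436 + 0.3384 + 0.008 = 1.152
Σ x·lx·mx = 3.4408; T = 3.4408/1.152 = 2.98681…
r ≈ ln(R0)/T = ln(1.152)/2.98681… = 0.047375… → 0.0474

0.0474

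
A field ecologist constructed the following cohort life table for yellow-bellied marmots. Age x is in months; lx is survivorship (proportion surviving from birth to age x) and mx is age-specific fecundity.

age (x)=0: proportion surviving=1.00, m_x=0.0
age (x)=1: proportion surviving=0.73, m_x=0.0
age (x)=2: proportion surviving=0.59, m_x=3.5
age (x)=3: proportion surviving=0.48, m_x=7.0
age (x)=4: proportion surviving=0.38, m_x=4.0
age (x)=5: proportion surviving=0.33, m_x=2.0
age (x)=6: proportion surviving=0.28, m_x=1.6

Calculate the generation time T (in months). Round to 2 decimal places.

3.26

lx·mx: 0, 0, 2.065, 3.36, 1.52, 0.66, 0.448 → R0 = 8.053
x·lx·mx: 0, 0, 4.13, 10.08, 6.08, 3.3, 2.688 → Σ = 26.278
T = 26.278 / 8.053 = 3.263132… → 3.26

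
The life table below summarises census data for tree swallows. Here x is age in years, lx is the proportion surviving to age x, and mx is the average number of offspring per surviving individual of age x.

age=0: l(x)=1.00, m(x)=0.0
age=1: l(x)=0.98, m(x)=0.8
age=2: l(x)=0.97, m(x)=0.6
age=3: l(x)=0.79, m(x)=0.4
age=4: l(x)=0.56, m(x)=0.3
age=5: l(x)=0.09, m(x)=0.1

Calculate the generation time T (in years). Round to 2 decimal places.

1.94

lx·mx: 0, 0.784, 0.582, 0.316, 0.168, 0.009 → R0 = 1.859
x·lx·mx: 0, 0.784, 1.164, 0.948, 0.672, 0.045 → Σ = 3.613
T = 3.613 / 1.859 = 1.943518… → 1.94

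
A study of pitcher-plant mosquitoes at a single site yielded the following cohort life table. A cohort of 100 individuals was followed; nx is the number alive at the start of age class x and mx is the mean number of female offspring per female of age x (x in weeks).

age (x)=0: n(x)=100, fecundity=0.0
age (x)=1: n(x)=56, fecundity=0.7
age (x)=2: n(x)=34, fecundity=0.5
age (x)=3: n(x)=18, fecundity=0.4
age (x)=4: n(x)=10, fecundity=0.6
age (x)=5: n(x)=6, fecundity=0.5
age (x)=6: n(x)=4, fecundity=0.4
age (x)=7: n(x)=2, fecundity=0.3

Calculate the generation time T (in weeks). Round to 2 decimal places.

1.98

lx = nx/n0 = nx/100: 1, 0.56, 0.34, 0.18, 0.1, 0.06, 0.04, 0.02
lx·mx: 0, 0.392, 0.17, 0.072, 0.06, 0.03, 0.016, 0.006 → R0 = 0.746
x·lx·mx: 0, 0.392, 0.34, 0.216, 0.24, 0.15, 0.096, 0.042 → Σ = 1.476
T = 1.476 / 0.746 = 1.978552… → 1.98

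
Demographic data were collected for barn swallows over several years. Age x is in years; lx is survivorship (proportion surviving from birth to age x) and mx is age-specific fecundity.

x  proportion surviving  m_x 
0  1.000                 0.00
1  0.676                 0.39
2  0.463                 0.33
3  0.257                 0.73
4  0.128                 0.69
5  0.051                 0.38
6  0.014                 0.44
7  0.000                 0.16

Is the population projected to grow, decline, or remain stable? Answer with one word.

declining

R0 = Σ lx·mx = 0 + 0.26364 + 0.15279 + 0.18761 + 0.08832 + 0.01938 + 0.00616 + 0 = 0.7179
R0 < 1, so the population is declining.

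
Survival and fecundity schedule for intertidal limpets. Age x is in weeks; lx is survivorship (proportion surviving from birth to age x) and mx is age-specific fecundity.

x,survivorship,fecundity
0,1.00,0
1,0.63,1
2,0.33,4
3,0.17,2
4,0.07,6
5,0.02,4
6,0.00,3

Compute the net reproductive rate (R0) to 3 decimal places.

lx·mx by age: 0, 0.63, 1.32, 0.34, 0.42, 0.08, 0
R0 = Σ lx·mx = 2.79 → 2.790

2.790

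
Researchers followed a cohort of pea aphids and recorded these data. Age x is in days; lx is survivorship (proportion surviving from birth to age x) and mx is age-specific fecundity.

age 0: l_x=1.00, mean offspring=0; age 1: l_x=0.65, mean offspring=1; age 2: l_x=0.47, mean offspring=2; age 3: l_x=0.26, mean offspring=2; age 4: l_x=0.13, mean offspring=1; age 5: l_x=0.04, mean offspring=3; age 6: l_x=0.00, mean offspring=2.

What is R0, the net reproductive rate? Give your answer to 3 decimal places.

lx·mx by age: 0, 0.65, 0.94, 0.52, 0.13, 0.12, 0
R0 = Σ lx·mx = 2.36 → 2.360

2.360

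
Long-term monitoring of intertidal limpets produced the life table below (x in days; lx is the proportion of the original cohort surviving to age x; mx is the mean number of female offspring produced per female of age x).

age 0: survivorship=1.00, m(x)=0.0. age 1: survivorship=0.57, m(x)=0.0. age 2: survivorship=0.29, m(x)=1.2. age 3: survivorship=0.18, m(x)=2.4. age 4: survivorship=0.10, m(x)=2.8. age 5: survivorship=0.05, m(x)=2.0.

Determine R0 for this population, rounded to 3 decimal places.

lx·mx by age: 0, 0, 0.348, 0.432, 0.28, 0.1
R0 = Σ lx·mx = 1.16 → 1.160

1.160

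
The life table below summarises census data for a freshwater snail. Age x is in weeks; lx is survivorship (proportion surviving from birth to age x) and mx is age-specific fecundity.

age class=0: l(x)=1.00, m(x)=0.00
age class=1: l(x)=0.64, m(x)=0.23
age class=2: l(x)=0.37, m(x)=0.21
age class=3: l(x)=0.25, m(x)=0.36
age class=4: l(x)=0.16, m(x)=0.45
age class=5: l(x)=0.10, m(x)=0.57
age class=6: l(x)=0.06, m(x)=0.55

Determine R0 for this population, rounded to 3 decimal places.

0.477

lx·mx by age: 0, 0.1472, 0.0777, 0.09, 0.072, 0.057, 0.033
R0 = Σ lx·mx = 0.4769 → 0.477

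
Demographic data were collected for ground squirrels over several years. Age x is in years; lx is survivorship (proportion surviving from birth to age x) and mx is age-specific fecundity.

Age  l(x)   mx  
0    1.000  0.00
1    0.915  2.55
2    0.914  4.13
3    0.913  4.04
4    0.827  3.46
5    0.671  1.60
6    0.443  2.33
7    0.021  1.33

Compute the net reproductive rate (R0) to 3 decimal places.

lx·mx by age: 0, 2.33325, 3.77482, 3.68852, 2.86142, 1.0736, 1.03219, 0.02793
R0 = Σ lx·mx = 14.79173 → 14.792

14.792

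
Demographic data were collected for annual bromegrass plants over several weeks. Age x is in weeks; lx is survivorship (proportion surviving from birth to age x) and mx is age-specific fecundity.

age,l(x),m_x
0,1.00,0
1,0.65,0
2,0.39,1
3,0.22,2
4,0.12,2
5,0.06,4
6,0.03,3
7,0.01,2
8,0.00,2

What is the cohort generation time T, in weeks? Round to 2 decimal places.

3.48

lx·mx: 0, 0, 0.39, 0.44, 0.24, 0.24, 0.09, 0.02, 0 → R0 = 1.42
x·lx·mx: 0, 0, 0.78, 1.32, 0.96, 1.2, 0.54, 0.14, 0 → Σ = 4.94
T = 4.94 / 1.42 = 3.478873… → 3.48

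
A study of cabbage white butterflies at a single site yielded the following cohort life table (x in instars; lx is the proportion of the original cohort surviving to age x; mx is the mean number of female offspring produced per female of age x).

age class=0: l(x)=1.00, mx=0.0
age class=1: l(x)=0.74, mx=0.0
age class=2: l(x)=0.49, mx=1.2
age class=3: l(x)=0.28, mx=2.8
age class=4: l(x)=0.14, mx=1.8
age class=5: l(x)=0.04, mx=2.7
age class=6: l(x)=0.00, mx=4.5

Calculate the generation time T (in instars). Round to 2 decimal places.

lx·mx: 0, 0, 0.588, 0.784, 0.252, 0.108, 0 → R0 = 1.732
x·lx·mx: 0, 0, 1.176, 2.352, 1.008, 0.54, 0 → Σ = 5.076
T = 5.076 / 1.732 = 2.930716… → 2.93

2.93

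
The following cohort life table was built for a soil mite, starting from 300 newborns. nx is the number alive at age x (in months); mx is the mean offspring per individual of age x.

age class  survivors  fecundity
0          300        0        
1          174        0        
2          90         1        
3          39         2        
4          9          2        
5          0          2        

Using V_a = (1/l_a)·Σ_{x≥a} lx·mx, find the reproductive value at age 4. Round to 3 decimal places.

lx = nx/n0 = nx/300: 1, 0.58, 0.3, 0.13, 0.03, 0
lx·mx for x ≥ 4: 0.06, 0 → sum = 0.06
V_4 = 0.06 / l_4 = 0.06 / 0.03 = 2 → 2.000

2.000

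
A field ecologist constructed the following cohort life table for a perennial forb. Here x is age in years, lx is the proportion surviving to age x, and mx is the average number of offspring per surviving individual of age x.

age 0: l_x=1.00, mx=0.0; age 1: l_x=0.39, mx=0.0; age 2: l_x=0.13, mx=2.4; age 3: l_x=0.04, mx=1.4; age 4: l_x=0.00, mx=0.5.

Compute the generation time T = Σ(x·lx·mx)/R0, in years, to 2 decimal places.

lx·mx: 0, 0, 0.312, 0.056, 0 → R0 = 0.368
x·lx·mx: 0, 0, 0.624, 0.168, 0 → Σ = 0.792
T = 0.792 / 0.368 = 2.152174… → 2.15

2.15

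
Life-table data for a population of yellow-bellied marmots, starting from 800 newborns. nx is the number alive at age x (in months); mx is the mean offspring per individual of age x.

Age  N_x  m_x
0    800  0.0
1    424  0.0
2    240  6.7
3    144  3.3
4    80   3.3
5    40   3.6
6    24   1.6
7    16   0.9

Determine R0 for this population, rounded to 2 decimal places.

lx = nx/n0 = nx/800: 1, 0.53, 0.3, 0.18, 0.1, 0.05, 0.03, 0.02
lx·mx by age: 0, 0, 2.01, 0.594, 0.33, 0.18, 0.048, 0.018
R0 = Σ lx·mx = 3.18 → 3.18

3.18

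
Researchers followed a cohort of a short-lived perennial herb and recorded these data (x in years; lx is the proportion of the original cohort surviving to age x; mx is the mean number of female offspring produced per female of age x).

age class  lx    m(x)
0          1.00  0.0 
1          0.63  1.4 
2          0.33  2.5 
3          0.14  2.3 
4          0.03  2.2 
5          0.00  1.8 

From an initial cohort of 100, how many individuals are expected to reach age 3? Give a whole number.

Expected survivors = N0 · l_3 = 100 × 0.14 = 14 → 14

14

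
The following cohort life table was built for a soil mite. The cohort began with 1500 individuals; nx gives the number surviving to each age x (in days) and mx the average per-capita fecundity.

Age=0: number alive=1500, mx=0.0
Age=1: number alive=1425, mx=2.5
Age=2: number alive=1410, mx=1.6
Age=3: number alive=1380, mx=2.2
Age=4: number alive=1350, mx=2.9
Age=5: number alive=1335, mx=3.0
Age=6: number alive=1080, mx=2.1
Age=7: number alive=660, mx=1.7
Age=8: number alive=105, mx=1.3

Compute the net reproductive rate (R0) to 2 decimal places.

lx = nx/n0 = nx/1500: 1, 0.95, 0.94, 0.92, 0.9, 0.89, 0.72, 0.44, 0.07
lx·mx by age: 0, 2.375, 1.504, 2.024, 2.61, 2.67, 1.512, 0.748, 0.091
R0 = Σ lx·mx = 13.534 → 13.53

13.53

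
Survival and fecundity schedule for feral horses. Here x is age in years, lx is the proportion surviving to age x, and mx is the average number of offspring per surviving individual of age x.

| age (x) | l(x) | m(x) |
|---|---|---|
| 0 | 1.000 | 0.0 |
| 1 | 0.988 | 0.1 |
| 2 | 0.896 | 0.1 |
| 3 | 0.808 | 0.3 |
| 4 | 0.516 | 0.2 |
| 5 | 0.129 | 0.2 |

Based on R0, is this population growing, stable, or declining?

R0 = Σ lx·mx = 0 + 0.0988 + 0.0896 + 0.2424 + 0.1032 + 0.0258 = 0.5598
R0 < 1, so the population is declining.

declining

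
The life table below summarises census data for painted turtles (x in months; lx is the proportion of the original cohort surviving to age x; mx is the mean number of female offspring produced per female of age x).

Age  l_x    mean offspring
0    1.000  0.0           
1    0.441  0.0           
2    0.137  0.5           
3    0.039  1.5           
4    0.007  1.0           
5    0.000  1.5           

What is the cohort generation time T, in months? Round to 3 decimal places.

2.541

lx·mx: 0, 0, 0.0685, 0.0585, 0.007, 0 → R0 = 0.134
x·lx·mx: 0, 0, 0.137, 0.1755, 0.028, 0 → Σ = 0.3405
T = 0.3405 / 0.134 = 2.541045… → 2.541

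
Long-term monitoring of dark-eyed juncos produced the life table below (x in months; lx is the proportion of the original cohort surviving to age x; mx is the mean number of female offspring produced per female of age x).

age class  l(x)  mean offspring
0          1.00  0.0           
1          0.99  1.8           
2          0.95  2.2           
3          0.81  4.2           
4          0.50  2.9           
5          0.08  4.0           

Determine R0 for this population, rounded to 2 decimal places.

9.04

lx·mx by age: 0, 1.782, 2.09, 3.402, 1.45, 0.32
R0 = Σ lx·mx = 9.044 → 9.04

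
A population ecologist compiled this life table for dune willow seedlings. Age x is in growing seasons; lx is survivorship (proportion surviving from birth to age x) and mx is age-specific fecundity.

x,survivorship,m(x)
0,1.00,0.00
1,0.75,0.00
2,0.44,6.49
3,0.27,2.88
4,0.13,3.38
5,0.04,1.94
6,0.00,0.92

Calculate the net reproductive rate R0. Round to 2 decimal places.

lx·mx by age: 0, 0, 2.8556, 0.7776, 0.4394, 0.0776, 0
R0 = Σ lx·mx = 4.1502 → 4.15

4.15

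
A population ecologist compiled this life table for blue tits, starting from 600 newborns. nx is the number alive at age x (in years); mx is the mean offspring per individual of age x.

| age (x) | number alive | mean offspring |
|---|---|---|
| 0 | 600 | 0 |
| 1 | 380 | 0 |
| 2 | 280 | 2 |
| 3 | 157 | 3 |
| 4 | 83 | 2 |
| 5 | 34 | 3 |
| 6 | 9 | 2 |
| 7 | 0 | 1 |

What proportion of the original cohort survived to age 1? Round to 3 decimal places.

0.633

l_1 = n_1/n_0 = 380/600 = 0.633333… → 0.633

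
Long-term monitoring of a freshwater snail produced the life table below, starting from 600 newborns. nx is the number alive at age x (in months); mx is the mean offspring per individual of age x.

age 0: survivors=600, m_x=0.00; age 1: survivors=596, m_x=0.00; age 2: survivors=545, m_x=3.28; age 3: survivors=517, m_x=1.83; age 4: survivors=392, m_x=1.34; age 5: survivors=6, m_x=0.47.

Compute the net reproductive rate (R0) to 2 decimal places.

5.44

lx = nx/n0 = nx/600: 1, 0.99333…, 0.90833…, 0.86167…, 0.65333…, 0.01
lx·mx by age: 0, 0, 2.979333…, 1.57685…, 0.875467…, 0.0047
R0 = Σ lx·mx = 5.43635… → 5.44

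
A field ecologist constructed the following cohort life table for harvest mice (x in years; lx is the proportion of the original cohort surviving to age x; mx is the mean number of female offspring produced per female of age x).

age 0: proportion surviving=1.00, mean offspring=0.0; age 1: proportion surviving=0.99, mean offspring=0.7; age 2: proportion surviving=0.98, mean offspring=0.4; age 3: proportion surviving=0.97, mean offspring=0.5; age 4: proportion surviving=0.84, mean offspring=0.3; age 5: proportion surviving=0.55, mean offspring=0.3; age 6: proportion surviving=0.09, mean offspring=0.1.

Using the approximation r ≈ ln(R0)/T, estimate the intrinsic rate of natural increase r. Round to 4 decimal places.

0.2863

R0 = Σ lx·mx = 0 + 0.693 + 0.392 + 0.485 + 0.252 + 0.165 + 0.009 = 1.996
Σ x·lx·mx = 4.819; T = 4.819/1.996 = 2.41433…
r ≈ ln(R0)/T = ln(1.996)/2.41433… = 0.286268… → 0.2863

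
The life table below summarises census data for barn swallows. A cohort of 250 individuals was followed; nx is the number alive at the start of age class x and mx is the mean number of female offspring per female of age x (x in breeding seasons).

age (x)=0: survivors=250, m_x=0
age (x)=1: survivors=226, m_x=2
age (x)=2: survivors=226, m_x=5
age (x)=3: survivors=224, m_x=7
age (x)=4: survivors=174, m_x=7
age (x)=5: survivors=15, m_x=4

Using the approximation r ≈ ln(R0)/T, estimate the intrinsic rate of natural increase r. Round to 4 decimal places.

1.0111

lx = nx/n0 = nx/250: 1, 0.904, 0.904, 0.896, 0.696, 0.06
R0 = Σ lx·mx = 0 + 1.808 + 4.52 + 6.272 + 4.872 + 0.24 = 17.712
Σ x·lx·mx = 50.352; T = 50.352/17.712 = 2.84282…
r ≈ ln(R0)/T = ln(17.712)/2.84282… = 1.011054… → 1.0111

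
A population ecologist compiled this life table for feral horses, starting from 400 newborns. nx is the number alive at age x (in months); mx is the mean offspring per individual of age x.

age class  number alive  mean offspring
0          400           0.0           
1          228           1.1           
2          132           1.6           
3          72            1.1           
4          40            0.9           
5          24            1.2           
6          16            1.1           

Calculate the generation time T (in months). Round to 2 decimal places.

2.09

lx = nx/n0 = nx/400: 1, 0.57, 0.33, 0.18, 0.1, 0.06, 0.04
lx·mx: 0, 0.627, 0.528, 0.198, 0.09, 0.072, 0.044 → R0 = 1.559
x·lx·mx: 0, 0.627, 1.056, 0.594, 0.36, 0.36, 0.264 → Σ = 3.261
T = 3.261 / 1.559 = 2.091725… → 2.09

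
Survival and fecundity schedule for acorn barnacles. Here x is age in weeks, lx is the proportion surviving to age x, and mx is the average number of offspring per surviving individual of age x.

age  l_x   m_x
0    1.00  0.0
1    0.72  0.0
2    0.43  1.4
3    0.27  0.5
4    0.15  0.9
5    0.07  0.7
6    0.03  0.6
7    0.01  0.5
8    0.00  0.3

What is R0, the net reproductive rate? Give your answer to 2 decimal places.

lx·mx by age: 0, 0, 0.602, 0.135, 0.135, 0.049, 0.018, 0.005, 0
R0 = Σ lx·mx = 0.944 → 0.94

0.94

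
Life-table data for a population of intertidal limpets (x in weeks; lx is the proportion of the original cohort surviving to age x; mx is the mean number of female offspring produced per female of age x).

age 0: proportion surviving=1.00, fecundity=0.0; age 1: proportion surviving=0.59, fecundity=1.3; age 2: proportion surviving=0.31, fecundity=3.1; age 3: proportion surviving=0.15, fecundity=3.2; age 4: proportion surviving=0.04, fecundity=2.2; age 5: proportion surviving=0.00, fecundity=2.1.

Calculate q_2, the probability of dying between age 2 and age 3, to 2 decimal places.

q_2 = (l_2 − l_3) / l_2 = (0.31 − 0.15) / 0.31
     = 0.16 / 0.31 = 0.516129… → 0.52

0.52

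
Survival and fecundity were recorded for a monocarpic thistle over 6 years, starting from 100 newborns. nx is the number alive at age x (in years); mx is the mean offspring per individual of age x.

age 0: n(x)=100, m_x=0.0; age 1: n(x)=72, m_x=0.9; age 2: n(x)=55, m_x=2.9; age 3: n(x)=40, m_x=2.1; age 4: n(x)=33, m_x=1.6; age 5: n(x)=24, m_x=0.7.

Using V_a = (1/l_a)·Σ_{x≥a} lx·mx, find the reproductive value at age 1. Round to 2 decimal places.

5.25

lx = nx/n0 = nx/100: 1, 0.72, 0.55, 0.4, 0.33, 0.24
lx·mx for x ≥ 1: 0.648, 1.595, 0.84, 0.528, 0.168 → sum = 3.779
V_1 = 3.779 / l_1 = 3.779 / 0.72 = 5.248611… → 5.25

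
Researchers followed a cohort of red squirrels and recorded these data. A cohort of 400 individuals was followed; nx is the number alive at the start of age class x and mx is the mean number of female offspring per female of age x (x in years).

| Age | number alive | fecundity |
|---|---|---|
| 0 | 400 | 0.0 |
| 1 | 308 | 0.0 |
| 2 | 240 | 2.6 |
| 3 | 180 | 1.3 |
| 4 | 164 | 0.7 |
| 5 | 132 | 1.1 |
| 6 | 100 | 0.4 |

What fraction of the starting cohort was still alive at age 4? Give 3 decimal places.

0.410

l_4 = n_4/n_0 = 164/400 = 0.41 → 0.410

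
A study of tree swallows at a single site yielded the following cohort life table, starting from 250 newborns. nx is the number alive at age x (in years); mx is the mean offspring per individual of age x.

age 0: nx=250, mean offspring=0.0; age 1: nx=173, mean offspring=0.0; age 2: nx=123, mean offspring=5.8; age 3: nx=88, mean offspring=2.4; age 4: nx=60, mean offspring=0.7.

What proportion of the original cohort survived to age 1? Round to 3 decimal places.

0.692

l_1 = n_1/n_0 = 173/250 = 0.692 → 0.692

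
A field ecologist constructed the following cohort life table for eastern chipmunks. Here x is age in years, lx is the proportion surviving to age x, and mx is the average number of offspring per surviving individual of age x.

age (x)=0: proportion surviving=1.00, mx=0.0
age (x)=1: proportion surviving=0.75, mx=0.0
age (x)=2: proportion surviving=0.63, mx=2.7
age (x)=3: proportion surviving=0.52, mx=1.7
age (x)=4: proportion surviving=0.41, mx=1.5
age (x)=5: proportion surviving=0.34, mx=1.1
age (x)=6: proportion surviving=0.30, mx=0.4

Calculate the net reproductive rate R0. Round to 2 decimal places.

lx·mx by age: 0, 0, 1.701, 0.884, 0.615, 0.374, 0.12
R0 = Σ lx·mx = 3.694 → 3.69

3.69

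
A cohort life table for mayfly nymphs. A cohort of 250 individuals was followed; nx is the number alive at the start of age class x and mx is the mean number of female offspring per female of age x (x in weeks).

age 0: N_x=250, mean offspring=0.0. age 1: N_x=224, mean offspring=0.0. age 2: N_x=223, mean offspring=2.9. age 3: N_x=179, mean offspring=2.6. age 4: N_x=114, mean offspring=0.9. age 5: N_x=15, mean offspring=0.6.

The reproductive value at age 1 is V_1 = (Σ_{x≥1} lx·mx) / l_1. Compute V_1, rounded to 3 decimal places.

lx = nx/n0 = nx/250: 1, 0.896, 0.892, 0.716, 0.456, 0.06
lx·mx for x ≥ 1: 0, 2.5868, 1.8616, 0.4104, 0.036 → sum = 4.8948
V_1 = 4.8948 / l_1 = 4.8948 / 0.896 = 5.462946… → 5.463

5.463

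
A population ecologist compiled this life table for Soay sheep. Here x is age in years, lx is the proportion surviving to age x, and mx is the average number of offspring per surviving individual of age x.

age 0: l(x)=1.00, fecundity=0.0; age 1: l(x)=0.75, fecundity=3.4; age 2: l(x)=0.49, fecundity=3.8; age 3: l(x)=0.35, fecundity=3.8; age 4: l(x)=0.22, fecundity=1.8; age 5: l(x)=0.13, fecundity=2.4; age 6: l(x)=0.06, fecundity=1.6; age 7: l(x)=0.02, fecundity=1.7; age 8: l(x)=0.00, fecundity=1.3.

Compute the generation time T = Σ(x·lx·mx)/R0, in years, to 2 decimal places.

2.16

lx·mx: 0, 2.55, 1.862, 1.33, 0.396, 0.312, 0.096, 0.034, 0 → R0 = 6.58
x·lx·mx: 0, 2.55, 3.724, 3.99, 1.584, 1.56, 0.576, 0.238, 0 → Σ = 14.222
T = 14.222 / 6.58 = 2.161398… → 2.16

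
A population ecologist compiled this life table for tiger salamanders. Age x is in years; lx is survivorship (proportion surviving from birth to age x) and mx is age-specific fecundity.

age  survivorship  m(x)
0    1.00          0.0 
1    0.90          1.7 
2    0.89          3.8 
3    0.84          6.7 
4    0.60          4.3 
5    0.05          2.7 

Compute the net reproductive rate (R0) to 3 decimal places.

lx·mx by age: 0, 1.53, 3.382, 5.628, 2.58, 0.135
R0 = Σ lx·mx = 13.255 → 13.255

13.255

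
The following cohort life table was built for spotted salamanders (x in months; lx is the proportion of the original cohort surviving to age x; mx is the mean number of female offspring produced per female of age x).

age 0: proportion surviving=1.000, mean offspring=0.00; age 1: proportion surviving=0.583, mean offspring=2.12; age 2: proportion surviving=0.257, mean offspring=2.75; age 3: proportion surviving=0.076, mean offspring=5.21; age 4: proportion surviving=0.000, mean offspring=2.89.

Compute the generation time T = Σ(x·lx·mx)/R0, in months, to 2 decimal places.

lx·mx: 0, 1.23596, 0.70675, 0.39596, 0 → R0 = 2.33867
x·lx·mx: 0, 1.23596, 1.4135, 1.18788, 0 → Σ = 3.83734
T = 3.83734 / 2.33867 = 1.640821… → 1.64

1.64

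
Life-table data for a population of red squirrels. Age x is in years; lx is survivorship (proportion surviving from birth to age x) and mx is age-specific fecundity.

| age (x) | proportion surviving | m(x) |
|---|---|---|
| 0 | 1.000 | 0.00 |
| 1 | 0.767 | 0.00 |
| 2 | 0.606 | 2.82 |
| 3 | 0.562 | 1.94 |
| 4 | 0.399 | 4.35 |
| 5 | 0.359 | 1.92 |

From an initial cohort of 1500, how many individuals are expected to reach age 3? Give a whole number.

Expected survivors = N0 · l_3 = 1500 × 0.562 = 843 → 843

843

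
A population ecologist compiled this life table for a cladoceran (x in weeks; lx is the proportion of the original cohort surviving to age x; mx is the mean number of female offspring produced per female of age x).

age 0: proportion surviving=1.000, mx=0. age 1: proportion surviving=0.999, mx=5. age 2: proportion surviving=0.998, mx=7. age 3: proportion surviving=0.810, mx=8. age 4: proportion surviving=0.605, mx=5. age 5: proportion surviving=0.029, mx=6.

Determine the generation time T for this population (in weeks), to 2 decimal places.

2.37

lx·mx: 0, 4.995, 6.986, 6.48, 3.025, 0.174 → R0 = 21.66
x·lx·mx: 0, 4.995, 13.972, 19.44, 12.1, 0.87 → Σ = 51.377
T = 51.377 / 21.66 = 2.371976… → 2.37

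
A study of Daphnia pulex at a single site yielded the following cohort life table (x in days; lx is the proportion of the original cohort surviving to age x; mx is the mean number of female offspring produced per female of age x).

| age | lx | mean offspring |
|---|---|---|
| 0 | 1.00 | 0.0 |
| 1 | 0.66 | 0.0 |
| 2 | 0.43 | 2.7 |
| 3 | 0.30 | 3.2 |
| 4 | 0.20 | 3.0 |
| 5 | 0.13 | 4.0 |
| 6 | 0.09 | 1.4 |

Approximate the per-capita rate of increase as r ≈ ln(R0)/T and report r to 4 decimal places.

0.3730

R0 = Σ lx·mx = 0 + 0 + 1.161 + 0.96 + 0.6 + 0.52 + 0.126 = 3.367
Σ x·lx·mx = 10.958; T = 10.958/3.367 = 3.25453…
r ≈ ln(R0)/T = ln(3.367)/3.25453… = 0.373025… → 0.3730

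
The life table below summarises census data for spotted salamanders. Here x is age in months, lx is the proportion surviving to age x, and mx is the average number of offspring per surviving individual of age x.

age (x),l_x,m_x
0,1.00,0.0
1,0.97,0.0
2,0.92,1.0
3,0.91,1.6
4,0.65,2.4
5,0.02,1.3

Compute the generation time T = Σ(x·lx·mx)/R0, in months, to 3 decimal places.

3.175

lx·mx: 0, 0, 0.92, 1.456, 1.56, 0.026 → R0 = 3.962
x·lx·mx: 0, 0, 1.84, 4.368, 6.24, 0.13 → Σ = 12.578
T = 12.578 / 3.962 = 3.174659… → 3.175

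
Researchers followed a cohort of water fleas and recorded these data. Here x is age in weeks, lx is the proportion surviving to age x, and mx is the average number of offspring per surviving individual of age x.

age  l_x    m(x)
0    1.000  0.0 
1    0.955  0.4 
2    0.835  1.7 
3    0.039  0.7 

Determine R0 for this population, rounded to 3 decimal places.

lx·mx by age: 0, 0.382, 1.4195, 0.0273
R0 = Σ lx·mx = 1.8288 → 1.829

1.829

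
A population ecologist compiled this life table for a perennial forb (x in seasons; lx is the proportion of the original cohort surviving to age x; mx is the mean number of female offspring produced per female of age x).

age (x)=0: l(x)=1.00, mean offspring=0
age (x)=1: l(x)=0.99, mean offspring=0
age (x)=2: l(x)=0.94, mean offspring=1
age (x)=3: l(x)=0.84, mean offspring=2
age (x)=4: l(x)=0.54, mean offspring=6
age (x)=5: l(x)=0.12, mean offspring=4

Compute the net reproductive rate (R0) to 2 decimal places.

lx·mx by age: 0, 0, 0.94, 1.68, 3.24, 0.48
R0 = Σ lx·mx = 6.34 → 6.34

6.34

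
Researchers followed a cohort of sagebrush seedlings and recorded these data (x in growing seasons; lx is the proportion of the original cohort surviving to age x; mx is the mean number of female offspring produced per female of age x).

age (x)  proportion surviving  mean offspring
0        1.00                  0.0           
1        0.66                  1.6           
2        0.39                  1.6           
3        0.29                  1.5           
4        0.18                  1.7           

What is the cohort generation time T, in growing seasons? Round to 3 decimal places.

1.996

lx·mx: 0, 1.056, 0.624, 0.435, 0.306 → R0 = 2.421
x·lx·mx: 0, 1.056, 1.248, 1.305, 1.224 → Σ = 4.833
T = 4.833 / 2.421 = 1.996283… → 1.996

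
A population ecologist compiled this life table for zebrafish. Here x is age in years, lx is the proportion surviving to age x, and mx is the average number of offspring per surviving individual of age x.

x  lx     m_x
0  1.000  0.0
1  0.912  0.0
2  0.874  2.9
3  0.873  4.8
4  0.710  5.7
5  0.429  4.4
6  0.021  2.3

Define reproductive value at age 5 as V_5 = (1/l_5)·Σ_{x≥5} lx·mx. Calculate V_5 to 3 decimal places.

lx·mx for x ≥ 5: 1.8876, 0.0483 → sum = 1.9359
V_5 = 1.9359 / l_5 = 1.9359 / 0.429 = 4.512587… → 4.513

4.513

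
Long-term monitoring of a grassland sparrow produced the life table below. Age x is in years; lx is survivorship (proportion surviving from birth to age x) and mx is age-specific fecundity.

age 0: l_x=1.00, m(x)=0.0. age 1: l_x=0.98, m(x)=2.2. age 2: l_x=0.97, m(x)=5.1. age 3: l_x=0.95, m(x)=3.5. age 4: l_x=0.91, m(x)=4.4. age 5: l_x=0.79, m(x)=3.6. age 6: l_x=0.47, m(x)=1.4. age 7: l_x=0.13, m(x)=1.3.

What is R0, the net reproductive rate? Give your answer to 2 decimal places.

lx·mx by age: 0, 2.156, 4.947, 3.325, 4.004, 2.844, 0.658, 0.169
R0 = Σ lx·mx = 18.103 → 18.10

18.10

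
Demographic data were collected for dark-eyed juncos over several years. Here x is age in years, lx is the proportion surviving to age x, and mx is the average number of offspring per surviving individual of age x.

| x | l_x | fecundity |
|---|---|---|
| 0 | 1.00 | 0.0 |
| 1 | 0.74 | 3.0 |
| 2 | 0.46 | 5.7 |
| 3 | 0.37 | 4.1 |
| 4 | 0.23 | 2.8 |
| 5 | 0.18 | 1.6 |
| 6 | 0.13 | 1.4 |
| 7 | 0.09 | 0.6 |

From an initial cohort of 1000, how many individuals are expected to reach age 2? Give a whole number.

460

Expected survivors = N0 · l_2 = 1000 × 0.46 = 460 → 460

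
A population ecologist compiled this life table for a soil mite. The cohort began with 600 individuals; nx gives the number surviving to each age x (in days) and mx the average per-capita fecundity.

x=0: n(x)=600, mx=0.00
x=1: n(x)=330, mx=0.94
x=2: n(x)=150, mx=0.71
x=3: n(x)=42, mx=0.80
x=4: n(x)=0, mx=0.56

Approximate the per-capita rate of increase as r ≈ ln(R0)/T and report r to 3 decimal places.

-0.207

lx = nx/n0 = nx/600: 1, 0.55, 0.25, 0.07, 0
R0 = Σ lx·mx = 0 + 0.517 + 0.1775 + 0.056 + 0 = 0.7505
Σ x·lx·mx = 1.04; T = 1.04/0.7505 = 1.38574…
r ≈ ln(R0)/T = ln(0.7505)/1.38574… = -0.20712… → -0.207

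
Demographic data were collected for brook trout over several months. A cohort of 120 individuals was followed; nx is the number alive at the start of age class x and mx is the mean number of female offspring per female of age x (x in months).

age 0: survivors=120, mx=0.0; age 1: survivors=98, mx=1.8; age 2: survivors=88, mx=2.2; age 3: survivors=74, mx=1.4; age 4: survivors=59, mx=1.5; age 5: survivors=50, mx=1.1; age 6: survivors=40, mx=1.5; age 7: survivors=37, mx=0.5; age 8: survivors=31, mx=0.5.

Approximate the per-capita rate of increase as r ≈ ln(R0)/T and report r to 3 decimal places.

lx = nx/n0 = nx/120: 1, 0.81667…, 0.73333…, 0.61667…, 0.49167…, 0.41667…, 0.33333…, 0.30833…, 0.25833…
R0 = Σ lx·mx = 0 + 1.47… + 1.61333… + 0.86333… + 0.7375… + 0.45833… + 0.5… + 0.15417… + 0.12917… = 5.925833…
Σ x·lx·mx = 17.640833…; T = 17.640833…/5.925833… = 2.97694…
r ≈ ln(R0)/T = ln(5.925833…)/2.97694… = 0.5977… → 0.598

0.598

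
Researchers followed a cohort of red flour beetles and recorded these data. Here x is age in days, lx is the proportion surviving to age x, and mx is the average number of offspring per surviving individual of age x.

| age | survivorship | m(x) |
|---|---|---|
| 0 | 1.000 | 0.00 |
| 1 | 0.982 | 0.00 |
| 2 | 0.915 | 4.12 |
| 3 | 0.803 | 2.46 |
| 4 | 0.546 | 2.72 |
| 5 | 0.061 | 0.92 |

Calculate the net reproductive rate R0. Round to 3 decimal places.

7.286

lx·mx by age: 0, 0, 3.7698, 1.97538, 1.48512, 0.05612
R0 = Σ lx·mx = 7.28642 → 7.286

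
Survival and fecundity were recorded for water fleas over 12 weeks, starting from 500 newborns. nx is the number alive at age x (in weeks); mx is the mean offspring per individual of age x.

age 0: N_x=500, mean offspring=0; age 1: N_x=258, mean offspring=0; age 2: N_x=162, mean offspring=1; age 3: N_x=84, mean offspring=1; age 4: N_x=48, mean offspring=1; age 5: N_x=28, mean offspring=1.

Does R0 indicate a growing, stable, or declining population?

lx = nx/n0 = nx/500: 1, 0.516, 0.324, 0.168, 0.096, 0.056
R0 = Σ lx·mx = 0 + 0 + 0.324 + 0.168 + 0.096 + 0.056 = 0.644
R0 < 1, so the population is declining.

declining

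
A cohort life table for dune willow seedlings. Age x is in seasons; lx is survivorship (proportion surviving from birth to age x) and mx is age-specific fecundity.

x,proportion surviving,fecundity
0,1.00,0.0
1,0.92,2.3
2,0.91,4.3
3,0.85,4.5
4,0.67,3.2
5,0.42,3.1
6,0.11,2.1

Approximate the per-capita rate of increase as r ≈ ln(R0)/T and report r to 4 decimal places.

R0 = Σ lx·mx = 0 + 2.116 + 3.913 + 3.825 + 2.144 + 1.302 + 0.231 = 13.531
Σ x·lx·mx = 37.889; T = 37.889/13.531 = 2.80016…
r ≈ ln(R0)/T = ln(13.531)/2.80016… = 0.930297… → 0.9303

0.9303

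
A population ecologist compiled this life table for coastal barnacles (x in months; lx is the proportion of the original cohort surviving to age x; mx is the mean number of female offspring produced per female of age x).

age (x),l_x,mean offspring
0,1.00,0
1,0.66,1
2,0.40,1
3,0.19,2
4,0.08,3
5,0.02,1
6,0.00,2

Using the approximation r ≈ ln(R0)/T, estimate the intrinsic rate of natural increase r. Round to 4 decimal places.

R0 = Σ lx·mx = 0 + 0.66 + 0.4 + 0.38 + 0.24 + 0.02 + 0 = 1.7
Σ x·lx·mx = 3.66; T = 3.66/1.7 = 2.15294…
r ≈ ln(R0)/T = ln(1.7)/2.15294… = 0.246467… → 0.2465

0.2465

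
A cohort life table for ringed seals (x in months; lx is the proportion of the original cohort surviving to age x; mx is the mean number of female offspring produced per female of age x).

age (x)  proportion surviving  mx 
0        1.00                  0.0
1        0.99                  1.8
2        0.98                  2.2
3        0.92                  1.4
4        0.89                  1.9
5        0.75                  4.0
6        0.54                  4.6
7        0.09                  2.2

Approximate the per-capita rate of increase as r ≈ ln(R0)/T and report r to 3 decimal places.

R0 = Σ lx·mx = 0 + 1.782 + 2.156 + 1.288 + 1.691 + 3 + 2.484 + 0.198 = 12.599
Σ x·lx·mx = 48.012; T = 48.012/12.599 = 3.81078…
r ≈ ln(R0)/T = ln(12.599)/3.81078… = 0.66486… → 0.665

0.665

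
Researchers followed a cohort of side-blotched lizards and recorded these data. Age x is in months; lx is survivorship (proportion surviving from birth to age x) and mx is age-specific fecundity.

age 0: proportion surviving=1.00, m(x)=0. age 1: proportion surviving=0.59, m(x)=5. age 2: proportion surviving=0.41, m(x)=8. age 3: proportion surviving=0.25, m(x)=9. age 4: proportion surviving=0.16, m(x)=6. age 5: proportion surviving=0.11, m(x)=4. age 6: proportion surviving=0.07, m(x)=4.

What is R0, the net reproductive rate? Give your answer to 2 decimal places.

10.16

lx·mx by age: 0, 2.95, 3.28, 2.25, 0.96, 0.44, 0.28
R0 = Σ lx·mx = 10.16 → 10.16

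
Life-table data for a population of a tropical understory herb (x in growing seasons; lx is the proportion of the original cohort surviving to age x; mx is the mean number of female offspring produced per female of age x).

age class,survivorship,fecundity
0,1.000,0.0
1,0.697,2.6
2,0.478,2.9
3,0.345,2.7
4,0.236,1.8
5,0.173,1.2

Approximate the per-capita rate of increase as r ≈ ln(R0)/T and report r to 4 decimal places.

R0 = Σ lx·mx = 0 + 1.8122 + 1.3862 + 0.9315 + 0.4248 + 0.2076 = 4.7623
Σ x·lx·mx = 10.1163; T = 10.1163/4.7623 = 2.12425…
r ≈ ln(R0)/T = ln(4.7623)/2.12425… = 0.734722… → 0.7347

0.7347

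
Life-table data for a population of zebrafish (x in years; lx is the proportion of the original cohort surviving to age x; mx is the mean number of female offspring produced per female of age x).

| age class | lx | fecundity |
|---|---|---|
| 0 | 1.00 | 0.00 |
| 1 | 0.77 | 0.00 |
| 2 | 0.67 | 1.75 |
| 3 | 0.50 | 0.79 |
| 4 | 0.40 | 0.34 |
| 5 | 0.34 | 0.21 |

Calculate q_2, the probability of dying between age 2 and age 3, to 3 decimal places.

q_2 = (l_2 − l_3) / l_2 = (0.67 − 0.5) / 0.67
     = 0.17 / 0.67 = 0.253731… → 0.254

0.254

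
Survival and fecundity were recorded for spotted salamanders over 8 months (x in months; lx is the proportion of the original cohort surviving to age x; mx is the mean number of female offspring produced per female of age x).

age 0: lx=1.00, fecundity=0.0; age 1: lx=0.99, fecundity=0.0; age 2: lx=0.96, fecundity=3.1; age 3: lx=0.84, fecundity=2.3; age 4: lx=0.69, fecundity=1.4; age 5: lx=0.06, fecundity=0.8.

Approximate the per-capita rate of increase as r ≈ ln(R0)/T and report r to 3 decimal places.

0.664

R0 = Σ lx·mx = 0 + 0 + 2.976 + 1.932 + 0.966 + 0.048 = 5.922
Σ x·lx·mx = 15.852; T = 15.852/5.922 = 2.6768…
r ≈ ln(R0)/T = ln(5.922)/2.6768… = 0.66448… → 0.664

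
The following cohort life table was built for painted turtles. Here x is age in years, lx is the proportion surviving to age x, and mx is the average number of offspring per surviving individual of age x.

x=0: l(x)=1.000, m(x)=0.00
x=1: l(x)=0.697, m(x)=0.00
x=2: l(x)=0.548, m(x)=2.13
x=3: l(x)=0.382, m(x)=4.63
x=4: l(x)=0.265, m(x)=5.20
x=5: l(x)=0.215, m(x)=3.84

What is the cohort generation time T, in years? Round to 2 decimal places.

lx·mx: 0, 0, 1.16724, 1.76866, 1.378, 0.8256 → R0 = 5.1395
x·lx·mx: 0, 0, 2.33448, 5.30598, 5.512, 4.128 → Σ = 17.28046
T = 17.28046 / 5.1395 = 3.362284… → 3.36

3.36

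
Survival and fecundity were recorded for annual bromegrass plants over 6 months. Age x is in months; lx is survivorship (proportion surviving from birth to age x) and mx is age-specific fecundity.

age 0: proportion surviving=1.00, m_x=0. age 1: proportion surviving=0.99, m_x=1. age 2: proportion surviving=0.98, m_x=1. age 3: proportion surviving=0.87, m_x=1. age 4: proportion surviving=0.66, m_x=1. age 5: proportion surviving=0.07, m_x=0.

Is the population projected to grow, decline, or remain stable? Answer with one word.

growing

R0 = Σ lx·mx = 0 + 0.99 + 0.98 + 0.87 + 0.66 + 0 = 3.5
R0 > 1, so the population is growing.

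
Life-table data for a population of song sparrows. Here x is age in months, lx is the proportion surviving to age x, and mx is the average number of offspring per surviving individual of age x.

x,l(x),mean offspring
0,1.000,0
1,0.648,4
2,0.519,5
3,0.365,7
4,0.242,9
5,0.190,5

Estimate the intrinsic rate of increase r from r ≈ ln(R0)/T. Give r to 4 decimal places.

R0 = Σ lx·mx = 0 + 2.592 + 2.595 + 2.555 + 2.178 + 0.95 = 10.87
Σ x·lx·mx = 28.909; T = 28.909/10.87 = 2.65952…
r ≈ ln(R0)/T = ln(10.87)/2.65952… = 0.897156… → 0.8972

0.8972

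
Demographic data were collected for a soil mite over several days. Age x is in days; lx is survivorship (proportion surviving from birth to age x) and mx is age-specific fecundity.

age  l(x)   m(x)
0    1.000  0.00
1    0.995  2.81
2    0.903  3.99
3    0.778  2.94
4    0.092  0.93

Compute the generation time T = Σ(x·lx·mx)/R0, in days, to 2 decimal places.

1.96

lx·mx: 0, 2.79595, 3.60297, 2.28732, 0.08556 → R0 = 8.7718
x·lx·mx: 0, 2.79595, 7.20594, 6.86196, 0.34224 → Σ = 17.20609
T = 17.20609 / 8.7718 = 1.961523… → 1.96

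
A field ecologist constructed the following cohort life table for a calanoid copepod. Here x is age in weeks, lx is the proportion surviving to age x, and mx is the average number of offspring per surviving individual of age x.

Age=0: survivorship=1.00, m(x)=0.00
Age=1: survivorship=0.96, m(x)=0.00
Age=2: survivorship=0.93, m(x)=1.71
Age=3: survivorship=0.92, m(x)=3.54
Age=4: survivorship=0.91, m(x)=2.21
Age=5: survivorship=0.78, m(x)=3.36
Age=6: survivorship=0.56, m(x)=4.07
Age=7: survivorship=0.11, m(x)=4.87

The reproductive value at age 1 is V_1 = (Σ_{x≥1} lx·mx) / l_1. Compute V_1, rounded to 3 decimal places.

12.806

lx·mx for x ≥ 1: 0, 1.5903, 3.2568, 2.0111, 2.6208, 2.2792, 0.5357 → sum = 12.2939
V_1 = 12.2939 / l_1 = 12.2939 / 0.96 = 12.806146… → 12.806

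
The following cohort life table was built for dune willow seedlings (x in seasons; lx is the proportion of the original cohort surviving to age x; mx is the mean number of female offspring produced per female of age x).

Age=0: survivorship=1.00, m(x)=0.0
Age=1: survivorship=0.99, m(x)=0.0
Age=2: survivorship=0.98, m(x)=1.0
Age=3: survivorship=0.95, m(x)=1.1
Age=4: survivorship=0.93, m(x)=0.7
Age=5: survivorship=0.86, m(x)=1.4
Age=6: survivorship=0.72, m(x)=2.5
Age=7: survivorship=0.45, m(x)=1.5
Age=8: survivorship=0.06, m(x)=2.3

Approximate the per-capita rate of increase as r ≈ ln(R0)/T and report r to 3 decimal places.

R0 = Σ lx·mx = 0 + 0 + 0.98 + 1.045 + 0.651 + 1.204 + 1.8 + 0.675 + 0.138 = 6.493
Σ x·lx·mx = 30.348; T = 30.348/6.493 = 4.67396…
r ≈ ln(R0)/T = ln(6.493)/4.67396… = 0.40024… → 0.400

0.400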